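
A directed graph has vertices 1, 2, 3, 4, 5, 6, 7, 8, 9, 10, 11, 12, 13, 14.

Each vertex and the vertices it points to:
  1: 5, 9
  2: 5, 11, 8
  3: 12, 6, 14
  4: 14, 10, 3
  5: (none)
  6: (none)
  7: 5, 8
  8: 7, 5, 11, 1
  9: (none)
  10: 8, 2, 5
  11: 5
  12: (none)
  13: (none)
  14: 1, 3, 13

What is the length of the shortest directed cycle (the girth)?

For each vertex v, BFS finds the shortest path from v back to v.
The shortest such closed walk is 3 → 14 → 3, length 2.

2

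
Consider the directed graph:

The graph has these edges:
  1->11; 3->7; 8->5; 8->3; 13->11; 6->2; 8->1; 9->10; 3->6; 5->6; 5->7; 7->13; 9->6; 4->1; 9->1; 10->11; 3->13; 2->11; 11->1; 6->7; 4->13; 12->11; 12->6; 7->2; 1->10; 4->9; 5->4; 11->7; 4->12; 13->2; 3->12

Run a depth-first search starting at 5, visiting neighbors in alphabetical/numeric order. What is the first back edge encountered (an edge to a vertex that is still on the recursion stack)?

11→1

DFS from 5 (visiting neighbors in alphabetical/numeric order); mark gray on enter, black on exit:
5 gray
  4 gray
    1 gray
      10 gray
        11 gray
          11→1: 1 is gray → back edge
First back edge: 11 → 1.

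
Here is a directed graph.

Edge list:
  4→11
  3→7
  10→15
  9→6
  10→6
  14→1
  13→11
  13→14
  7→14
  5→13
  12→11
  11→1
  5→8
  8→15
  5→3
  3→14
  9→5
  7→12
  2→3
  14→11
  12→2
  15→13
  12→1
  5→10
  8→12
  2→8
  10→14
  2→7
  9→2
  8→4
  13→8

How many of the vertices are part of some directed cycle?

7

A vertex is on a directed cycle iff it belongs to a strongly connected component of size ≥ 2 (or has a self-loop).
The vertices on cycles are {2, 3, 7, 8, 12, 13, 15} — 7 in total.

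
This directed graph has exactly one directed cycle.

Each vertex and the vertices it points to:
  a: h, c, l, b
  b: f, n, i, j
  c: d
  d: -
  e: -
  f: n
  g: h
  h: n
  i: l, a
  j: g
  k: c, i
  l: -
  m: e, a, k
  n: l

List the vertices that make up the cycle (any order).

a, b, i

DFS with gray/black marking from a:
a gray
  h gray
    n gray
      l gray
      l black
    n black
  h black
  c gray
    d gray
    d black
  c black
  a→l: l black — skip
  b gray
    f gray
      f→n: n black — skip
    f black
    b→n: n black — skip
    i gray
      i→l: l black — skip
      i→a: a is gray → back edge
Back edge closes the cycle a → b → i → a; its vertices are {a, b, i}.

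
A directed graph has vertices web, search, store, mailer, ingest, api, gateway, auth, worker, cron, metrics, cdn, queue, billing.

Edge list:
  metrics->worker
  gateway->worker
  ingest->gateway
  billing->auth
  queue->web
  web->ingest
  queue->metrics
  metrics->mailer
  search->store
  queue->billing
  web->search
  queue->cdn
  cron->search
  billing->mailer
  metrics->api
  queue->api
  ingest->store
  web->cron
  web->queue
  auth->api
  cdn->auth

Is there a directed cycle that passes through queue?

Yes

queue is on a cycle iff queue can reach itself via ≥1 edge.
queue → web → queue — yes.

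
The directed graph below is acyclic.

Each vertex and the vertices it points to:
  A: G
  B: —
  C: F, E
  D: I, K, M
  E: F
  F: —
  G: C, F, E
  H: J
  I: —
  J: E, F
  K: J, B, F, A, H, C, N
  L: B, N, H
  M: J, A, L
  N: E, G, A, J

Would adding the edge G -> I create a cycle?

No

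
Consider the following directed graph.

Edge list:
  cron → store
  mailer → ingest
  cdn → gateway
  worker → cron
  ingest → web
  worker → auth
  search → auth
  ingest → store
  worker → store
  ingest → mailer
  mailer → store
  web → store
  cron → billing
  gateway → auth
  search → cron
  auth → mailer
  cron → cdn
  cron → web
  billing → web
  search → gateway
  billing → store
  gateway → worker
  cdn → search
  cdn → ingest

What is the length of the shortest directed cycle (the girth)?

2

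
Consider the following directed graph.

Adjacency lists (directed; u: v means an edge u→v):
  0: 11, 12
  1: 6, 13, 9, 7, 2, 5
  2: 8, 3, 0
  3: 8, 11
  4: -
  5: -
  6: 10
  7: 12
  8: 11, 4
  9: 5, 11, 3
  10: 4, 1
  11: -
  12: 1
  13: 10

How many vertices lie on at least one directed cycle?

8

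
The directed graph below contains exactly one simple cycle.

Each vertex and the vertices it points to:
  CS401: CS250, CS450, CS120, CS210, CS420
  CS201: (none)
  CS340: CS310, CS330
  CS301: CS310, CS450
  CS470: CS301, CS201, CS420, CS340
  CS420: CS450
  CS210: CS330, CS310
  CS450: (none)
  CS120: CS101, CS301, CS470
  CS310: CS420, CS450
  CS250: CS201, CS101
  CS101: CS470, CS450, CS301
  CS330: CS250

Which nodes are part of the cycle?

CS101, CS250, CS330, CS340, CS470

DFS with gray/black marking from CS250:
CS250 gray
  CS201 gray
  CS201 black
  CS101 gray
    CS470 gray
      CS301 gray
        CS310 gray
          CS420 gray
            CS450 gray
            CS450 black
          CS420 black
          CS310→CS450: CS450 black — skip
        CS310 black
        CS301→CS450: CS450 black — skip
      CS301 black
      CS470→CS201: CS201 black — skip
      CS470→CS420: CS420 black — skip
      CS340 gray
        CS340→CS310: CS310 black — skip
        CS330 gray
          CS330→CS250: CS250 is gray → back edge
Back edge closes the cycle CS250 → CS101 → CS470 → CS340 → CS330 → CS250; its vertices are {CS101, CS250, CS330, CS340, CS470}.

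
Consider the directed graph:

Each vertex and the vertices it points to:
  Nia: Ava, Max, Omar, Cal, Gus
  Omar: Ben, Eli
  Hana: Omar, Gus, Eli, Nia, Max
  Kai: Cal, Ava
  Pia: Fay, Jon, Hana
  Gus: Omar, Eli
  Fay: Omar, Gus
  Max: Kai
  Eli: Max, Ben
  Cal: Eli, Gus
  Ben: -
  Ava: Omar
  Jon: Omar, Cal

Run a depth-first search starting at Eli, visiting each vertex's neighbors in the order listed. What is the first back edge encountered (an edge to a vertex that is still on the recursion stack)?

Cal→Eli

DFS from Eli (visiting each vertex's neighbors in the order listed); mark gray on enter, black on exit:
Eli gray
  Max gray
    Kai gray
      Cal gray
        Cal→Eli: Eli is gray → back edge
First back edge: Cal → Eli.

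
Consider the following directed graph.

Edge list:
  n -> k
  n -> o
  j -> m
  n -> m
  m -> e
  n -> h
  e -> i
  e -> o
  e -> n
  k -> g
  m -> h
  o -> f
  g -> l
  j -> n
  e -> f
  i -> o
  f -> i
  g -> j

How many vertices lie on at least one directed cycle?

9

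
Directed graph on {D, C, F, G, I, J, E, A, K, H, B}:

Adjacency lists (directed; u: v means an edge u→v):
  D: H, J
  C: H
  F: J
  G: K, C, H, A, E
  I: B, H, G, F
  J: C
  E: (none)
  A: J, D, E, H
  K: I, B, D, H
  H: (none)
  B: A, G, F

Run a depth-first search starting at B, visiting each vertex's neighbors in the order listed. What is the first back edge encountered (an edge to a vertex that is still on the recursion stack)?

I→B

DFS from B (visiting each vertex's neighbors in the order listed); mark gray on enter, black on exit:
B gray
  A gray
    J gray
      C gray
        H gray
        H black
      C black
    J black
    D gray
      D→H: H black — skip
      D→J: J black — skip
    D black
    E gray
    E black
    A→H: H black — skip
  A black
  G gray
    K gray
      I gray
        I→B: B is gray → back edge
First back edge: I → B.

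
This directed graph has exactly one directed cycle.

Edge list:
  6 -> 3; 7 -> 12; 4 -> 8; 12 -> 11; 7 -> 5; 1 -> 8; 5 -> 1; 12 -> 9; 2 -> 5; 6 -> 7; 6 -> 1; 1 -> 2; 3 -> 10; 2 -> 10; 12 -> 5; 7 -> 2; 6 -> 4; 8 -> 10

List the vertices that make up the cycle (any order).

1, 2, 5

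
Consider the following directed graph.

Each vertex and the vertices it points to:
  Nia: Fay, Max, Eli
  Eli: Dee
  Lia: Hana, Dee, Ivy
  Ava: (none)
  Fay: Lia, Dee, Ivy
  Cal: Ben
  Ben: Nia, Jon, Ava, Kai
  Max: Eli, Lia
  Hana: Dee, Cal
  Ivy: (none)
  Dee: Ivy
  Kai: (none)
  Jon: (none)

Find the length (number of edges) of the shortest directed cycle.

For each vertex v, BFS finds the shortest path from v back to v.
The shortest such closed walk is Ben → Nia → Max → Lia → Hana → Cal → Ben, length 6.

6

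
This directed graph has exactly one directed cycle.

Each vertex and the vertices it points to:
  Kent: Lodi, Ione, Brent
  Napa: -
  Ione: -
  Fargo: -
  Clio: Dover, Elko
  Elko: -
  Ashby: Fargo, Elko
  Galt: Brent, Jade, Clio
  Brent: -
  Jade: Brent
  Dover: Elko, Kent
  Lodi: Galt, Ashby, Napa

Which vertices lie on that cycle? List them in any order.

DFS with gray/black marking from Kent:
Kent gray
  Lodi gray
    Galt gray
      Brent gray
      Brent black
      Jade gray
        Jade→Brent: Brent black — skip
      Jade black
      Clio gray
        Dover gray
          Elko gray
          Elko black
          Dover→Kent: Kent is gray → back edge
Back edge closes the cycle Kent → Lodi → Galt → Clio → Dover → Kent; its vertices are {Clio, Galt, Kent, Lodi, Dover}.

Clio, Galt, Kent, Lodi, Dover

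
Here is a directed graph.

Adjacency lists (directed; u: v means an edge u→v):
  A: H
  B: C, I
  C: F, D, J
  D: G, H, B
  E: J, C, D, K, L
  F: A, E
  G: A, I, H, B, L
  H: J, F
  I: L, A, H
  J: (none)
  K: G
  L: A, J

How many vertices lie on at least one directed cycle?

11

A vertex is on a directed cycle iff it belongs to a strongly connected component of size ≥ 2 (or has a self-loop).
The vertices on cycles are {A, B, C, D, E, F, G, H, I, K, L} — 11 in total.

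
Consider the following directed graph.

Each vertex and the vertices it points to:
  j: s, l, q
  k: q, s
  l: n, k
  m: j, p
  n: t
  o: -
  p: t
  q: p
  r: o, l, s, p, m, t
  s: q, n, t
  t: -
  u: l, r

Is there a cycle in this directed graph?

No

DFS with white/gray/black marking, starting from l:
l gray
  n gray
    t gray
    t black
  n black
  k gray
    q gray
      p gray
        p→t: t black — skip
      p black
    q black
    s gray
      s→q: q black — skip
      s→n: n black — skip
      s→t: t black — skip
    s black
  k black
l black
j gray
  j→s: s black — skip
  j→l: l black — skip
  j→q: q black — skip
j black
m gray
  m→j: j black — skip
  m→p: p black — skip
m black
o gray
o black
r gray
  r→o: o black — skip
  r→l: l black — skip
  r→s: s black — skip
  r→p: p black — skip
  r→m: m black — skip
  r→t: t black — skip
r black
u gray
  u→l: l black — skip
  u→r: r black — skip
u black
Every edge goes to a white or black vertex — no back edge, so the graph is acyclic.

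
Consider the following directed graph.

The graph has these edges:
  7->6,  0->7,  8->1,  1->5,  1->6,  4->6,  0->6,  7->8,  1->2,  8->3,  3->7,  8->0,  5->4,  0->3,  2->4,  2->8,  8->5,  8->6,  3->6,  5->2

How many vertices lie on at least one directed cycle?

7

A vertex is on a directed cycle iff it belongs to a strongly connected component of size ≥ 2 (or has a self-loop).
The vertices on cycles are {0, 1, 2, 3, 5, 7, 8} — 7 in total.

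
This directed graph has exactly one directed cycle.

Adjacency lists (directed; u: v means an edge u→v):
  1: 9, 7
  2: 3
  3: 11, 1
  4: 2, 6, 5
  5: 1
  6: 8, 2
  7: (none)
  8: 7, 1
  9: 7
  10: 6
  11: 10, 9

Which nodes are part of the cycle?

2, 3, 6, 10, 11

DFS with gray/black marking from 6:
6 gray
  8 gray
    7 gray
    7 black
    1 gray
      9 gray
        9→7: 7 black — skip
      9 black
      1→7: 7 black — skip
    1 black
  8 black
  2 gray
    3 gray
      11 gray
        10 gray
          10→6: 6 is gray → back edge
Back edge closes the cycle 6 → 2 → 3 → 11 → 10 → 6; its vertices are {2, 3, 6, 10, 11}.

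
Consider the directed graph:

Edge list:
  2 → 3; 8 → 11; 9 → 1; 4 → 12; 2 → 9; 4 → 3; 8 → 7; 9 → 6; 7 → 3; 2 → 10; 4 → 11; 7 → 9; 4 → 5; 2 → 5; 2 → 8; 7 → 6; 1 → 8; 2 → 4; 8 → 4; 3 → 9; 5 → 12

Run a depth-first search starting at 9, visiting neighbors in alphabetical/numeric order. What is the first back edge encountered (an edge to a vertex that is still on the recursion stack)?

3→9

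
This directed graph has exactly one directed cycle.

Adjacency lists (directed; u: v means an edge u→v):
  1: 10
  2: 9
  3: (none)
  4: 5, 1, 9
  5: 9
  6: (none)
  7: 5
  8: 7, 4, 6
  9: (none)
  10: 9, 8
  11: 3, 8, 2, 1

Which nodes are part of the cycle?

1, 4, 8, 10

DFS with gray/black marking from 8:
8 gray
  7 gray
    5 gray
      9 gray
      9 black
    5 black
  7 black
  4 gray
    4→5: 5 black — skip
    1 gray
      10 gray
        10→9: 9 black — skip
        10→8: 8 is gray → back edge
Back edge closes the cycle 8 → 4 → 1 → 10 → 8; its vertices are {1, 4, 8, 10}.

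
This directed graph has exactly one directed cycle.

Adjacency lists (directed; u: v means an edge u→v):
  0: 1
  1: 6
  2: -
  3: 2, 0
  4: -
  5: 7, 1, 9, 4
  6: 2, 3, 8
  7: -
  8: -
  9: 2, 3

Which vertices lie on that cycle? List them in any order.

0, 1, 3, 6

DFS with gray/black marking from 1:
1 gray
  6 gray
    2 gray
    2 black
    3 gray
      3→2: 2 black — skip
      0 gray
        0→1: 1 is gray → back edge
Back edge closes the cycle 1 → 6 → 3 → 0 → 1; its vertices are {0, 1, 3, 6}.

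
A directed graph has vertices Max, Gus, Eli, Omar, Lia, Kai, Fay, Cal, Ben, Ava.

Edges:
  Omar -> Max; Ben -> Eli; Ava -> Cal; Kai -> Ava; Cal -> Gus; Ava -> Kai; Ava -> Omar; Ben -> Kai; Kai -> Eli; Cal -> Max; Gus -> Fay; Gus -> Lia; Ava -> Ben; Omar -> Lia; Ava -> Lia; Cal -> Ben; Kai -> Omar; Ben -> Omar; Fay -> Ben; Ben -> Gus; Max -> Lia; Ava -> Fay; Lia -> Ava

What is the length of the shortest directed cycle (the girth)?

2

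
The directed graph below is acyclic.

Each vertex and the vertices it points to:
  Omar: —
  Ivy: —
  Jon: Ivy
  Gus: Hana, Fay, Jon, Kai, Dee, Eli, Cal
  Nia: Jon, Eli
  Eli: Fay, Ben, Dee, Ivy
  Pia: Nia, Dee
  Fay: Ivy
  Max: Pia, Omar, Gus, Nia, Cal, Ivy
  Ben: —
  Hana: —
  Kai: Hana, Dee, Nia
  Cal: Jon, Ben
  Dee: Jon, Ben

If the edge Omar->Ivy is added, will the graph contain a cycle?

No

Adding Omar→Ivy creates a cycle iff Ivy can already reach Omar.
Explore from Ivy: no path reaches Omar. The graph stays acyclic.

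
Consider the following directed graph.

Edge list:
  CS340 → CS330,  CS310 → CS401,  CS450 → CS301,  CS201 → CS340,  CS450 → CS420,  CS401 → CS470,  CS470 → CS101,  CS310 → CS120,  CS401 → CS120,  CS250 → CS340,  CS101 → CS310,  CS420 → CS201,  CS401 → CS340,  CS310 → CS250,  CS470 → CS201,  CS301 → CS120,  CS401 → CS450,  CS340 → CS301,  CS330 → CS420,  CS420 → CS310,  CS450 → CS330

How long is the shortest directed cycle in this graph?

4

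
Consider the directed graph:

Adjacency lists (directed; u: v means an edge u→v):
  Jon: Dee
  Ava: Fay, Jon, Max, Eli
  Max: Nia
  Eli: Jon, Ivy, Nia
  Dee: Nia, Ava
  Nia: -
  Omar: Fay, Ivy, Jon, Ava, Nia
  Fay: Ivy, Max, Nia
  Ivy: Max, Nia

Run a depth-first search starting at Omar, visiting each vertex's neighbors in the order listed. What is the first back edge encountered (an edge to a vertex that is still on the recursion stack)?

Ava->Jon

DFS from Omar (visiting each vertex's neighbors in the order listed); mark gray on enter, black on exit:
Omar gray
  Fay gray
    Ivy gray
      Max gray
        Nia gray
        Nia black
      Max black
      Ivy→Nia: Nia black — skip
    Ivy black
    Fay→Max: Max black — skip
    Fay→Nia: Nia black — skip
  Fay black
  Omar→Ivy: Ivy black — skip
  Jon gray
    Dee gray
      Dee→Nia: Nia black — skip
      Ava gray
        Ava→Fay: Fay black — skip
        Ava→Jon: Jon is gray → back edge
First back edge: Ava → Jon.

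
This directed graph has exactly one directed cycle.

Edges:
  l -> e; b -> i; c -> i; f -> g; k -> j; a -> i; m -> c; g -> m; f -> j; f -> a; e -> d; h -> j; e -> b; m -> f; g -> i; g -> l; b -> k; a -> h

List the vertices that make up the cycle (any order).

f, g, m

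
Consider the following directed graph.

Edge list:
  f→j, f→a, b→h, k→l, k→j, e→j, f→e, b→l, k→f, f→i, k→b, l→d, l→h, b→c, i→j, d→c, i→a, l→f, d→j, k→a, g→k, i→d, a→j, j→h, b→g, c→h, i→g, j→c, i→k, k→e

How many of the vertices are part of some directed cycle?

A vertex is on a directed cycle iff it belongs to a strongly connected component of size ≥ 2 (or has a self-loop).
The vertices on cycles are {b, f, g, i, k, l} — 6 in total.

6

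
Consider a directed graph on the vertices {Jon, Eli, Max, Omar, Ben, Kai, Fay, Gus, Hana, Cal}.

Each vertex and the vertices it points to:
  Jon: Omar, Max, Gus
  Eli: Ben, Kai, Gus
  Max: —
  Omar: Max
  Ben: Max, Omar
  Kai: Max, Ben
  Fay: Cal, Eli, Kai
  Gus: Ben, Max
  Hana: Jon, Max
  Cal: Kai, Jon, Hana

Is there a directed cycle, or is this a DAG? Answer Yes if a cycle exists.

No

DFS with white/gray/black marking, starting from Kai:
Kai gray
  Max gray
  Max black
  Ben gray
    Ben→Max: Max black — skip
    Omar gray
      Omar→Max: Max black — skip
    Omar black
  Ben black
Kai black
Jon gray
  Jon→Omar: Omar black — skip
  Jon→Max: Max black — skip
  Gus gray
    Gus→Ben: Ben black — skip
    Gus→Max: Max black — skip
  Gus black
Jon black
Eli gray
  Eli→Ben: Ben black — skip
  Eli→Kai: Kai black — skip
  Eli→Gus: Gus black — skip
Eli black
Fay gray
  Cal gray
    Cal→Kai: Kai black — skip
    Cal→Jon: Jon black — skip
    Hana gray
      Hana→Jon: Jon black — skip
      Hana→Max: Max black — skip
    Hana black
  Cal black
  Fay→Eli: Eli black — skip
  Fay→Kai: Kai black — skip
Fay black
Every edge goes to a white or black vertex — no back edge, so the graph is acyclic.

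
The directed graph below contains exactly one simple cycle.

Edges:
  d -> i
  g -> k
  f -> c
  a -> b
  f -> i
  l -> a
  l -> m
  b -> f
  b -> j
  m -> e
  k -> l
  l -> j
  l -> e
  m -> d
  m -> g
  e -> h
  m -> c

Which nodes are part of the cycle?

DFS with gray/black marking from l:
l gray
  m gray
    d gray
      i gray
      i black
    d black
    c gray
    c black
    g gray
      k gray
        k→l: l is gray → back edge
Back edge closes the cycle l → m → g → k → l; its vertices are {g, k, l, m}.

g, k, l, m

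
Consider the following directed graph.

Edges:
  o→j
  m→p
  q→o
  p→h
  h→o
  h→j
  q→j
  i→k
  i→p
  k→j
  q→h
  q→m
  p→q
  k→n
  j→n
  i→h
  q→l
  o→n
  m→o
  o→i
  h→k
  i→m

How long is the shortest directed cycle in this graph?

For each vertex v, BFS finds the shortest path from v back to v.
The shortest such closed walk is i → h → o → i, length 3.

3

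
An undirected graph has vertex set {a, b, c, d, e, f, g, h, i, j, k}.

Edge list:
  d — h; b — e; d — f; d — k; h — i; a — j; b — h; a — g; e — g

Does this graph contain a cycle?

No

DFS, tracking each vertex's parent; an edge to a visited non-parent vertex closes a cycle.
Start from c:
visit c (parent –)
visit a (parent –)
  visit g (parent a)
    visit e (parent g)
      e–g: parent, skip
      visit b (parent e)
        b–e: parent, skip
        visit h (parent b)
          h–b: parent, skip
          visit i (parent h)
            i–h: parent, skip
          visit d (parent h)
            visit f (parent d)
              f–d: parent, skip
            visit k (parent d)
              k–d: parent, skip
            d–h: parent, skip
    g–a: parent, skip
  visit j (parent a)
    j–a: parent, skip
No non-parent visited neighbor found — the graph is a forest.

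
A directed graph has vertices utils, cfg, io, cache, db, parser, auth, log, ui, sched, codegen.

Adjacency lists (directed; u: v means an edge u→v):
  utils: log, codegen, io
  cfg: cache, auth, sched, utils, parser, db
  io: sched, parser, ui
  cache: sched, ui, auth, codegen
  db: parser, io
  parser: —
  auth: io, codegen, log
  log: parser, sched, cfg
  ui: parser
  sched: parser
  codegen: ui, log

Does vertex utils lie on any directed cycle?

Yes

utils is on a cycle iff utils can reach itself via ≥1 edge.
utils → log → cfg → utils — yes.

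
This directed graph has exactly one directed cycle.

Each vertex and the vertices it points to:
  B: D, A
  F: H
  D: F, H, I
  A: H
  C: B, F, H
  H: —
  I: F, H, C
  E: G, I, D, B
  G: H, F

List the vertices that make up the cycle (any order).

B, C, D, I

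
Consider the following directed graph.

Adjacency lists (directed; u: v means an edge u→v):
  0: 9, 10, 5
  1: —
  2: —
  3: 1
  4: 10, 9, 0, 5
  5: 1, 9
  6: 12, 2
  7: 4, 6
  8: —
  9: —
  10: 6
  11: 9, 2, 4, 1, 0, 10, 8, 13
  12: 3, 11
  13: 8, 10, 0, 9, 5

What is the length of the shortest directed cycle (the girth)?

For each vertex v, BFS finds the shortest path from v back to v.
The shortest such closed walk is 6 → 12 → 11 → 10 → 6, length 4.

4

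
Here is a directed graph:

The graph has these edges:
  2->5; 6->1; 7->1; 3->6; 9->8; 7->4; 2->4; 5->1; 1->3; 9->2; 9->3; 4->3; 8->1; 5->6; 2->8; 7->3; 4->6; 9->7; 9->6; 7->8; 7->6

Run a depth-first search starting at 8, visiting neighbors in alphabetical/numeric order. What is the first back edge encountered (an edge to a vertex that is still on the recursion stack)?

6→1

DFS from 8 (visiting neighbors in alphabetical/numeric order); mark gray on enter, black on exit:
8 gray
  1 gray
    3 gray
      6 gray
        6→1: 1 is gray → back edge
First back edge: 6 → 1.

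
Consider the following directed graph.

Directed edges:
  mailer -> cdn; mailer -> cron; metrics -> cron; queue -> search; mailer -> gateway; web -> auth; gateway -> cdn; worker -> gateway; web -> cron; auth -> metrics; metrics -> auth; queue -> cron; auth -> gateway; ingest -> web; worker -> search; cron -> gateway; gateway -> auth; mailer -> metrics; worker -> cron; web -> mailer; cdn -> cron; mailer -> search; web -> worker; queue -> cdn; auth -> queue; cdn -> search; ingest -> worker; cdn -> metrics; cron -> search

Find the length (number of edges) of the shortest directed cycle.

2

For each vertex v, BFS finds the shortest path from v back to v.
The shortest such closed walk is auth → metrics → auth, length 2.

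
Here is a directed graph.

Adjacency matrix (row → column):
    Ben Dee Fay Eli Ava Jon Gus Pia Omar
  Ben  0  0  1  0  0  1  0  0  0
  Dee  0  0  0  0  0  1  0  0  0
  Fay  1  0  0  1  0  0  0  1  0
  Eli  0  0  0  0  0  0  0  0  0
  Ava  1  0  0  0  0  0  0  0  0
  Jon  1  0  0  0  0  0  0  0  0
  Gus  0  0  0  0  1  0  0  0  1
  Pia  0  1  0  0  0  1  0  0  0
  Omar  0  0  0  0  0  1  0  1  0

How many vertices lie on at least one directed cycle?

5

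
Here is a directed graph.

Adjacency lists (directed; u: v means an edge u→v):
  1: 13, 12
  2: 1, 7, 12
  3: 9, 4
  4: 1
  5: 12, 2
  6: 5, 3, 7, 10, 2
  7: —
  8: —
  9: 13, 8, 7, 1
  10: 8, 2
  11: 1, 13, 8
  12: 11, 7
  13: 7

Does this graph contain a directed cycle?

DFS with white/gray/black marking, starting from 9:
9 gray
  13 gray
    7 gray
    7 black
  13 black
  8 gray
  8 black
  9→7: 7 black — skip
  1 gray
    1→13: 13 black — skip
    12 gray
      11 gray
        11→1: 1 is gray → back edge
Back edge found, so a cycle exists: 1 → 12 → 11 → 1.

Yes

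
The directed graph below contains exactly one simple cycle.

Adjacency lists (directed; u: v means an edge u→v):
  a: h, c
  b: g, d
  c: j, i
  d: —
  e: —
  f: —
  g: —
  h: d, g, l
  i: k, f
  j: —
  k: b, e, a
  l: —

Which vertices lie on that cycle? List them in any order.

a, c, i, k

DFS with gray/black marking from k:
k gray
  b gray
    g gray
    g black
    d gray
    d black
  b black
  e gray
  e black
  a gray
    h gray
      h→d: d black — skip
      h→g: g black — skip
      l gray
      l black
    h black
    c gray
      j gray
      j black
      i gray
        i→k: k is gray → back edge
Back edge closes the cycle k → a → c → i → k; its vertices are {a, c, i, k}.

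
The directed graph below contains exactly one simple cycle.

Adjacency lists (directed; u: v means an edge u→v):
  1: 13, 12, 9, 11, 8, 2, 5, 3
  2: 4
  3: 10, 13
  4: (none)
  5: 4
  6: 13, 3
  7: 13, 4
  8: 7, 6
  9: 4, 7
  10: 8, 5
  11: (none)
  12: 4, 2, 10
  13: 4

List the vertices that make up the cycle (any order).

DFS with gray/black marking from 10:
10 gray
  8 gray
    7 gray
      13 gray
        4 gray
        4 black
      13 black
      7→4: 4 black — skip
    7 black
    6 gray
      6→13: 13 black — skip
      3 gray
        3→10: 10 is gray → back edge
Back edge closes the cycle 10 → 8 → 6 → 3 → 10; its vertices are {3, 6, 8, 10}.

3, 6, 8, 10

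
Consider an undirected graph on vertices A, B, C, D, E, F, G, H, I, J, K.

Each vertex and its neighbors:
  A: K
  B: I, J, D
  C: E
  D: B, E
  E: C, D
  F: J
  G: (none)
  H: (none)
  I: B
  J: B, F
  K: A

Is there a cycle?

No

DFS, tracking each vertex's parent; an edge to a visited non-parent vertex closes a cycle.
Start from J:
visit J (parent –)
  visit B (parent J)
    visit I (parent B)
      I–B: parent, skip
    B–J: parent, skip
    visit D (parent B)
      D–B: parent, skip
      visit E (parent D)
        visit C (parent E)
          C–E: parent, skip
        E–D: parent, skip
  visit F (parent J)
    F–J: parent, skip
visit A (parent –)
  visit K (parent A)
    K–A: parent, skip
visit G (parent –)
visit H (parent –)
No non-parent visited neighbor found — the graph is a forest.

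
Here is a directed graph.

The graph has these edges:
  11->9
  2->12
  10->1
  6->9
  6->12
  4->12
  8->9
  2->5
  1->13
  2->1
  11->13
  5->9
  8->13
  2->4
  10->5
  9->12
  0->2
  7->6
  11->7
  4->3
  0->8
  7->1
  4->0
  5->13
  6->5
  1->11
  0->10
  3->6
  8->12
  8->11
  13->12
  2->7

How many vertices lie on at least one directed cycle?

6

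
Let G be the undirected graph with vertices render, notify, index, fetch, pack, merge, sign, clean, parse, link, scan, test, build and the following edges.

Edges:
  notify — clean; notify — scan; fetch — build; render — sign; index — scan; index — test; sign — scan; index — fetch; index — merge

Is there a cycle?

No

DFS, tracking each vertex's parent; an edge to a visited non-parent vertex closes a cycle.
Start from link:
visit link (parent –)
visit render (parent –)
  visit sign (parent render)
    visit scan (parent sign)
      scan–sign: parent, skip
      visit index (parent scan)
        visit merge (parent index)
          merge–index: parent, skip
        index–scan: parent, skip
        visit test (parent index)
          test–index: parent, skip
        visit fetch (parent index)
          fetch–index: parent, skip
          visit build (parent fetch)
            build–fetch: parent, skip
      visit notify (parent scan)
        notify–scan: parent, skip
        visit clean (parent notify)
          clean–notify: parent, skip
    sign–render: parent, skip
visit pack (parent –)
visit parse (parent –)
No non-parent visited neighbor found — the graph is a forest.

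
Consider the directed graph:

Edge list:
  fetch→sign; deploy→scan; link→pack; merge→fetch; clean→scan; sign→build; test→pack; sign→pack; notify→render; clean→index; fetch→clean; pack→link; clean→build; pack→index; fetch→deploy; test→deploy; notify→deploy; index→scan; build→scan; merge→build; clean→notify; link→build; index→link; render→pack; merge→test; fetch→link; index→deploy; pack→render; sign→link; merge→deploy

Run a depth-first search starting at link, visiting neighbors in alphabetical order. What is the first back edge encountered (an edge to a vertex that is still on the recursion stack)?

DFS from link (visiting neighbors in alphabetical order); mark gray on enter, black on exit:
link gray
  build gray
    scan gray
    scan black
  build black
  pack gray
    index gray
      deploy gray
        deploy→scan: scan black — skip
      deploy black
      index→link: link is gray → back edge
First back edge: index → link.

index→link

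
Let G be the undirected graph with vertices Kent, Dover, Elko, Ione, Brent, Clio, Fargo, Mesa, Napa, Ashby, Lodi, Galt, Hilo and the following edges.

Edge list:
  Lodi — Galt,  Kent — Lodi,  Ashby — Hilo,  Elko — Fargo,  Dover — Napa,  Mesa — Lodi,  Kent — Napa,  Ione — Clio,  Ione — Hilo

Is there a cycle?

No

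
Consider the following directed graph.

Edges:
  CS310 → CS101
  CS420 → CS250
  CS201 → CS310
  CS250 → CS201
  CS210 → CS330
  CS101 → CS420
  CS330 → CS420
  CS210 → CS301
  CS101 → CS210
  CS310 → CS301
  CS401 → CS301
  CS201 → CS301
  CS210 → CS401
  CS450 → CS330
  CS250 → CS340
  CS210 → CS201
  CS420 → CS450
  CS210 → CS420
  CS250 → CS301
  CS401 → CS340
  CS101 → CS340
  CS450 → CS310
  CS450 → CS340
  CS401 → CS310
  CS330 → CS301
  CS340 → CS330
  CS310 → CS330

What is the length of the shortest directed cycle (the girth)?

For each vertex v, BFS finds the shortest path from v back to v.
The shortest such closed walk is CS420 → CS450 → CS330 → CS420, length 3.

3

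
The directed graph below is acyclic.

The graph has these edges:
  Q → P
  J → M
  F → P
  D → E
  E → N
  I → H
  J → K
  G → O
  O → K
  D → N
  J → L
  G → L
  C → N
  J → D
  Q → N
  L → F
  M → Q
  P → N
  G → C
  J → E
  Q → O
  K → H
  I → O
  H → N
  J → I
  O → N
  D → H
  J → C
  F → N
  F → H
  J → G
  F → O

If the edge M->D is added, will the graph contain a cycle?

Adding M→D creates a cycle iff D can already reach M.
Explore from D: no path reaches M. The graph stays acyclic.

No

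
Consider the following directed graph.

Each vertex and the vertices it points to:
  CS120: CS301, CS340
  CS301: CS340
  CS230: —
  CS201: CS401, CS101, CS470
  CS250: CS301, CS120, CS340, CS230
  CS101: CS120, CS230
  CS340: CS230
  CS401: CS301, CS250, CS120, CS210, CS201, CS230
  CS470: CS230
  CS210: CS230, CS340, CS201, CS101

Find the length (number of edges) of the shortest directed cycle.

For each vertex v, BFS finds the shortest path from v back to v.
The shortest such closed walk is CS401 → CS201 → CS401, length 2.

2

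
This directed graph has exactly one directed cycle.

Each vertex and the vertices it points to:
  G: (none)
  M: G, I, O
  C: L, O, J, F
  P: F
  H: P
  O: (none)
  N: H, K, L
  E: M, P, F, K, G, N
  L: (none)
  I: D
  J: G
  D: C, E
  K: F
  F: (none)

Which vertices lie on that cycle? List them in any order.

D, E, I, M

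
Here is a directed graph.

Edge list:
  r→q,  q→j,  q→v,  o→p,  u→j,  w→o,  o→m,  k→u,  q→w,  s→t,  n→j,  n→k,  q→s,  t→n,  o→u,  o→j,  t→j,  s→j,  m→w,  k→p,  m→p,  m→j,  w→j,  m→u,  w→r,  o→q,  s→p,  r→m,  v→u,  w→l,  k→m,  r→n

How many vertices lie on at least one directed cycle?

A vertex is on a directed cycle iff it belongs to a strongly connected component of size ≥ 2 (or has a self-loop).
The vertices on cycles are {k, m, n, o, q, r, s, t, w} — 9 in total.

9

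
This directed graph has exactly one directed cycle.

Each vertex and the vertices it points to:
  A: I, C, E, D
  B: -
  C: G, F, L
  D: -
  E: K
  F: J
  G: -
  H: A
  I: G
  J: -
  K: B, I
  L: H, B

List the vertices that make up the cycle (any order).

A, C, H, L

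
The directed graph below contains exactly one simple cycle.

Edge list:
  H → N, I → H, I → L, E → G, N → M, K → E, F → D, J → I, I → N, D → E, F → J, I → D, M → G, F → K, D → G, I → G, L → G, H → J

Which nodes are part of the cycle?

DFS with gray/black marking from J:
J gray
  I gray
    G gray
    G black
    L gray
      L→G: G black — skip
    L black
    H gray
      H→J: J is gray → back edge
Back edge closes the cycle J → I → H → J; its vertices are {H, I, J}.

H, I, J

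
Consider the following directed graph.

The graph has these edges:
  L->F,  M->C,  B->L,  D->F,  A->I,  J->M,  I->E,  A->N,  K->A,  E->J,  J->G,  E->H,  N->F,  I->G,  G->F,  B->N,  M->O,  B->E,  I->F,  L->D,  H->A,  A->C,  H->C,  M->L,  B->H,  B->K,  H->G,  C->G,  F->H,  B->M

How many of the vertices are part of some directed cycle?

12

A vertex is on a directed cycle iff it belongs to a strongly connected component of size ≥ 2 (or has a self-loop).
The vertices on cycles are {A, C, D, E, F, G, H, I, J, L, M, N} — 12 in total.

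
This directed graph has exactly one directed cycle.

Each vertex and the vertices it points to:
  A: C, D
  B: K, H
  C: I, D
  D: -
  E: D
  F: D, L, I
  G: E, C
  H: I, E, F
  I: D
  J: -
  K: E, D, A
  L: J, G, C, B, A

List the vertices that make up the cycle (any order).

B, F, H, L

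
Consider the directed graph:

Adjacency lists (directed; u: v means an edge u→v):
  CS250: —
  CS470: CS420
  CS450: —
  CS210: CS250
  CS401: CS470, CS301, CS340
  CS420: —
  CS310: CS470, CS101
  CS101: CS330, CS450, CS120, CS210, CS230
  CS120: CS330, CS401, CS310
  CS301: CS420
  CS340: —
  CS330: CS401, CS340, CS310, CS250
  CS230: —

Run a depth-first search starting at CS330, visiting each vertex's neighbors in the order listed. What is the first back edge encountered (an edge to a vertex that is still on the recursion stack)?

DFS from CS330 (visiting each vertex's neighbors in the order listed); mark gray on enter, black on exit:
CS330 gray
  CS401 gray
    CS470 gray
      CS420 gray
      CS420 black
    CS470 black
    CS301 gray
      CS301→CS420: CS420 black — skip
    CS301 black
    CS340 gray
    CS340 black
  CS401 black
  CS330→CS340: CS340 black — skip
  CS310 gray
    CS310→CS470: CS470 black — skip
    CS101 gray
      CS101→CS330: CS330 is gray → back edge
First back edge: CS101 → CS330.

CS101→CS330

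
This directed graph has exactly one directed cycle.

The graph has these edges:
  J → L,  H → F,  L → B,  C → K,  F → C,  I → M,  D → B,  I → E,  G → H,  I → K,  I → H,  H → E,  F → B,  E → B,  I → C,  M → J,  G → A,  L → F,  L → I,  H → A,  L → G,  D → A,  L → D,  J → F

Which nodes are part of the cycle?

I, J, L, M

DFS with gray/black marking from J:
J gray
  L gray
    B gray
    B black
    F gray
      C gray
        K gray
        K black
      C black
      F→B: B black — skip
    F black
    G gray
      H gray
        A gray
        A black
        E gray
          E→B: B black — skip
        E black
        H→F: F black — skip
      H black
      G→A: A black — skip
    G black
    D gray
      D→B: B black — skip
      D→A: A black — skip
    D black
    I gray
      I→K: K black — skip
      I→E: E black — skip
      I→C: C black — skip
      I→H: H black — skip
      M gray
        M→J: J is gray → back edge
Back edge closes the cycle J → L → I → M → J; its vertices are {I, J, L, M}.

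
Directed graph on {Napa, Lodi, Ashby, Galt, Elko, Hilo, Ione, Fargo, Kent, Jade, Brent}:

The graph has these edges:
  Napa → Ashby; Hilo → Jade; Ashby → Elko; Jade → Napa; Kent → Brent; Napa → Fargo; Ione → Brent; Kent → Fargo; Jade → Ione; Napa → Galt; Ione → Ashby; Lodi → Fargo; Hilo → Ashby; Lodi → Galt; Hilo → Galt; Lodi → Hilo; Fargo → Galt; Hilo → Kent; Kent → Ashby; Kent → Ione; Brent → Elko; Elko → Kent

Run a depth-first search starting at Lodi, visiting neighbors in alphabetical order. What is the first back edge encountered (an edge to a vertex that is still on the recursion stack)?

DFS from Lodi (visiting neighbors in alphabetical order); mark gray on enter, black on exit:
Lodi gray
  Fargo gray
    Galt gray
    Galt black
  Fargo black
  Lodi→Galt: Galt black — skip
  Hilo gray
    Ashby gray
      Elko gray
        Kent gray
          Kent→Ashby: Ashby is gray → back edge
First back edge: Kent → Ashby.

Kent→Ashby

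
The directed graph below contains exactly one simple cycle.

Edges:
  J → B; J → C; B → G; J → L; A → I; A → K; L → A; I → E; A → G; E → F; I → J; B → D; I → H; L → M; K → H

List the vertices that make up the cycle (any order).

DFS with gray/black marking from I:
I gray
  E gray
    F gray
    F black
  E black
  H gray
  H black
  J gray
    B gray
      G gray
      G black
      D gray
      D black
    B black
    C gray
    C black
    L gray
      M gray
      M black
      A gray
        A→G: G black — skip
        K gray
          K→H: H black — skip
        K black
        A→I: I is gray → back edge
Back edge closes the cycle I → J → L → A → I; its vertices are {A, I, J, L}.

A, I, J, L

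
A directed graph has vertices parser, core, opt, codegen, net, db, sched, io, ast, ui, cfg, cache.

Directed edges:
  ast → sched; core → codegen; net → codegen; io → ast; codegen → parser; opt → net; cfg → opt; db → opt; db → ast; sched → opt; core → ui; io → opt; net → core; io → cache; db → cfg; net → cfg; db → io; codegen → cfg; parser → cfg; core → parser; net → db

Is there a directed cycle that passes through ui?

ui lies on a cycle iff there is a path from ui back to itself.
Exploring from ui, it never reaches itself; equivalently, its strongly connected component is a singleton.

No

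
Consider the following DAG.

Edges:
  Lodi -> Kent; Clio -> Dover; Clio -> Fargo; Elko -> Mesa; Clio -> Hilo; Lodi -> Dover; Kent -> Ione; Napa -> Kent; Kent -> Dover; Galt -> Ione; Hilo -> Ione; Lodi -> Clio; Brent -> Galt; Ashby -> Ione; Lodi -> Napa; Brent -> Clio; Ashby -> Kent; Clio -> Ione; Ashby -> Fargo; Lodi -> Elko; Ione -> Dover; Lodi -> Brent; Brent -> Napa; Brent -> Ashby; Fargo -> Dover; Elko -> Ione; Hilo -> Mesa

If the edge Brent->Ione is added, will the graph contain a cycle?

Adding Brent→Ione creates a cycle iff Ione can already reach Brent.
Explore from Ione: no path reaches Brent. The graph stays acyclic.

No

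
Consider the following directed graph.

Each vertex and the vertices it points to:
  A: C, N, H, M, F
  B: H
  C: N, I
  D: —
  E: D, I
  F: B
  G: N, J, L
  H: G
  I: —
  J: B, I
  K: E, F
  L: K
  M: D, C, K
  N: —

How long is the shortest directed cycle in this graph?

4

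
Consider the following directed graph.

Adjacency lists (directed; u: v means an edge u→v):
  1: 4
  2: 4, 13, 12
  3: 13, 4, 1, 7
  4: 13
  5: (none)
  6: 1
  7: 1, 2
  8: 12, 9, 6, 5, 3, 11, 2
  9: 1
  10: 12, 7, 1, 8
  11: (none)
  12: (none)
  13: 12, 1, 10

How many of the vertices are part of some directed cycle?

A vertex is on a directed cycle iff it belongs to a strongly connected component of size ≥ 2 (or has a self-loop).
The vertices on cycles are {1, 2, 3, 4, 6, 7, 8, 9, 10, 13} — 10 in total.

10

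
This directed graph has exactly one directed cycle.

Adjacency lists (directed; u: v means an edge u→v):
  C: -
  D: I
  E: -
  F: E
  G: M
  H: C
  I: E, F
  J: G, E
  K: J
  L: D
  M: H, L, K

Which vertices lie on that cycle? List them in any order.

G, J, K, M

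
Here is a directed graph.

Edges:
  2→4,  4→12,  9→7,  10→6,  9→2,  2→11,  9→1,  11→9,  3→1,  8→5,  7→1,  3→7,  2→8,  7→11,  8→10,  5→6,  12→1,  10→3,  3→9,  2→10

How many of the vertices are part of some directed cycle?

7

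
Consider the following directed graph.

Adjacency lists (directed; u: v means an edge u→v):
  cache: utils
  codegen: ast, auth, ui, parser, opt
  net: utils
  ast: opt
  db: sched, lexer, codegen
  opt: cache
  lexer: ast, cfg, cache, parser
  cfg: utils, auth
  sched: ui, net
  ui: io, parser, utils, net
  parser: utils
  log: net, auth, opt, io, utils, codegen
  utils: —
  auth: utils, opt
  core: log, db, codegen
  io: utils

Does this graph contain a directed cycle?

DFS with white/gray/black marking, starting from io:
io gray
  utils gray
  utils black
io black
cache gray
  cache→utils: utils black — skip
cache black
codegen gray
  ast gray
    opt gray
      opt→cache: cache black — skip
    opt black
  ast black
  auth gray
    auth→utils: utils black — skip
    auth→opt: opt black — skip
  auth black
  ui gray
    ui→io: io black — skip
    parser gray
      parser→utils: utils black — skip
    parser black
    ui→utils: utils black — skip
    net gray
      net→utils: utils black — skip
    net black
  ui black
  codegen→parser: parser black — skip
  codegen→opt: opt black — skip
codegen black
db gray
  sched gray
    sched→ui: ui black — skip
    sched→net: net black — skip
  sched black
  lexer gray
    lexer→ast: ast black — skip
    cfg gray
      cfg→utils: utils black — skip
      cfg→auth: auth black — skip
    cfg black
    lexer→cache: cache black — skip
    lexer→parser: parser black — skip
  lexer black
  db→codegen: codegen black — skip
db black
log gray
  log→net: net black — skip
  log→auth: auth black — skip
  log→opt: opt black — skip
  log→io: io black — skip
  log→utils: utils black — skip
  log→codegen: codegen black — skip
log black
core gray
  core→log: log black — skip
  core→db: db black — skip
  core→codegen: codegen black — skip
core black
Every edge goes to a white or black vertex — no back edge, so the graph is acyclic.

No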